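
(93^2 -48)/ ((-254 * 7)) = -8601/ 1778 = -4.84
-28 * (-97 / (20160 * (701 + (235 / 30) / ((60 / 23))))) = 97 / 506882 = 0.00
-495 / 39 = -165 / 13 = -12.69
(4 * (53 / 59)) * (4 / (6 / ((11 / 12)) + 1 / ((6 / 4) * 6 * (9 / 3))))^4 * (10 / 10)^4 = 422281079903232 / 861864630936875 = 0.49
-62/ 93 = -2/ 3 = -0.67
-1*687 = -687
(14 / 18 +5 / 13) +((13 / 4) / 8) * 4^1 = 2609 / 936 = 2.79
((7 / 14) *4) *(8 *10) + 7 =167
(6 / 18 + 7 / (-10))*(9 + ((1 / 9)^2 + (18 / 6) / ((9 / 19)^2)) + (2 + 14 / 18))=-11209 / 1215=-9.23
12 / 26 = 0.46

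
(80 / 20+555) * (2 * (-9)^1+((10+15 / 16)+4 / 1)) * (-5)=136955 / 16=8559.69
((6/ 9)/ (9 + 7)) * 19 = 0.79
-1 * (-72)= 72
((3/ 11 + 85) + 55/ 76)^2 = 5168603449/ 698896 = 7395.38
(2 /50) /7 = 1 /175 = 0.01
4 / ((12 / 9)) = 3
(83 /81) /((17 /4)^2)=1328 /23409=0.06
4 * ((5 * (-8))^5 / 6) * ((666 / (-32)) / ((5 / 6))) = 1704960000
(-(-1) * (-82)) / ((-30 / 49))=2009 / 15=133.93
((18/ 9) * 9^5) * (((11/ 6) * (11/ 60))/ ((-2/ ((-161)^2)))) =-20578189401/ 40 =-514454735.02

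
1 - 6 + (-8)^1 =-13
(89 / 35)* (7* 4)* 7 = 2492 / 5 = 498.40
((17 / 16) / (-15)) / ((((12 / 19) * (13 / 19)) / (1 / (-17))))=361 / 37440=0.01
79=79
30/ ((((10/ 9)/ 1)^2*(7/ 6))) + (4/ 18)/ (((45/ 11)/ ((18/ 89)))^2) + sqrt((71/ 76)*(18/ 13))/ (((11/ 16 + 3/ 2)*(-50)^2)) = 6*sqrt(35074)/ 5403125 + 259855181/ 12475575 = 20.83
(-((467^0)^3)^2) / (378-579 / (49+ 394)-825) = 443 / 198600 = 0.00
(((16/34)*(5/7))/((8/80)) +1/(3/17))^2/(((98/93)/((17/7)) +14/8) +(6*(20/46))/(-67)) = 38.00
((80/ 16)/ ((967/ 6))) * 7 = 210/ 967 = 0.22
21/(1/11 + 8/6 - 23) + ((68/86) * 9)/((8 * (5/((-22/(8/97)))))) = -14827329/306160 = -48.43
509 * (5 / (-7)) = -2545 / 7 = -363.57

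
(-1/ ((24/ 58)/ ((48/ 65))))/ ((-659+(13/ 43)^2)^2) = -0.00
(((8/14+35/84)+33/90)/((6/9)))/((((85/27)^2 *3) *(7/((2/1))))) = 138267/7080500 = 0.02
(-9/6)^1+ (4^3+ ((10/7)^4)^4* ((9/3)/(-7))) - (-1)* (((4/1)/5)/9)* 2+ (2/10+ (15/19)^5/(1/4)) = -3362196353340636052950113/51841456474788833894370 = -64.86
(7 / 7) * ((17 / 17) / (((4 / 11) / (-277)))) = -3047 / 4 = -761.75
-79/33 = -2.39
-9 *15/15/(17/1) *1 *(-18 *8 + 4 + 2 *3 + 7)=1143/17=67.24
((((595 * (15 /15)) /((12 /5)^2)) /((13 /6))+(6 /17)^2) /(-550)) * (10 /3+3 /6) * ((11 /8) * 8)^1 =-99132461 /27050400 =-3.66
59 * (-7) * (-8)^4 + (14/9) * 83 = -15223670/9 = -1691518.89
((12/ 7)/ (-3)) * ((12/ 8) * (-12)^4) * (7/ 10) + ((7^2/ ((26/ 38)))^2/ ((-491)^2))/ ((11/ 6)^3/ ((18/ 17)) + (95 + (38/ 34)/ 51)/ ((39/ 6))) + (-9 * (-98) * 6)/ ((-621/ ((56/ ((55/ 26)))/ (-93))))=-1369263082485479972785616/ 110076695468029613895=-12439.17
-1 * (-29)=29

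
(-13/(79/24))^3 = -30371328/493039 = -61.60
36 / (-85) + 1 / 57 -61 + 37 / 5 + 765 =3444766 / 4845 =710.99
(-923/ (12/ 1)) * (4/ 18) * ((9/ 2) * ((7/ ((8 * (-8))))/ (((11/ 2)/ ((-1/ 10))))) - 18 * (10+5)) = 194931139/ 42240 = 4614.85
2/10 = 1/5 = 0.20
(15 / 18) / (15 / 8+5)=4 / 33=0.12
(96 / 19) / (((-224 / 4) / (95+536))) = -7572 / 133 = -56.93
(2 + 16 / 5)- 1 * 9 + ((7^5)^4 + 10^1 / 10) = 398961331488059991 / 5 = 79792266297611998.20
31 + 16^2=287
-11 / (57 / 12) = -44 / 19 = -2.32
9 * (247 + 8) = 2295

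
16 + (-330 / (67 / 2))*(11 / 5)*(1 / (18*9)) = 28702 / 1809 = 15.87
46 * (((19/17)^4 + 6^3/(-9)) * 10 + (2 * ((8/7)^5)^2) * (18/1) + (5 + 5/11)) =-980089834496607316/259518767989019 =-3776.57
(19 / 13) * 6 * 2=228 / 13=17.54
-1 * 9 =-9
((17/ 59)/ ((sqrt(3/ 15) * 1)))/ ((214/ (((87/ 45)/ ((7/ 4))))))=986 * sqrt(5)/ 662865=0.00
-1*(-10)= 10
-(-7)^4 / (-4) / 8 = 2401 / 32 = 75.03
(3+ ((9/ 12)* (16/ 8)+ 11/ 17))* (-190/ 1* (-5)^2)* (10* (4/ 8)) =-2078125/ 17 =-122242.65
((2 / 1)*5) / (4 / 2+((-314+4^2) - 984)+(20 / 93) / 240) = -11160 / 1428479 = -0.01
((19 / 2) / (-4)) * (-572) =2717 / 2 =1358.50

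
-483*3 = -1449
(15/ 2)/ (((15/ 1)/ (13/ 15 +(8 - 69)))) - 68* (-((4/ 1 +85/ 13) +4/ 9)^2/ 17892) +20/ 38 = -169167578906/ 5816935215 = -29.08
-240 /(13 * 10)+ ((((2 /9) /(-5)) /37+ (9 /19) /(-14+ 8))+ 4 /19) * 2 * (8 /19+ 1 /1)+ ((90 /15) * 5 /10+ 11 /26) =3381607 /1736410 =1.95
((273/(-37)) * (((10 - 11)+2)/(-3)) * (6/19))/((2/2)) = 546/703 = 0.78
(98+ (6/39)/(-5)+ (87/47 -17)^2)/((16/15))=8815926/28717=306.99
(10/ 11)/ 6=5/ 33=0.15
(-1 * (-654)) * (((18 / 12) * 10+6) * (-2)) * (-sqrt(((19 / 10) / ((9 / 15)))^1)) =48879.66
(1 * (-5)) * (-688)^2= -2366720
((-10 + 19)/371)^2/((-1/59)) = -4779/137641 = -0.03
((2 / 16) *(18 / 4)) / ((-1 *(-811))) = 9 / 12976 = 0.00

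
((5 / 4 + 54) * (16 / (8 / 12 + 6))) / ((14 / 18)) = 5967 / 35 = 170.49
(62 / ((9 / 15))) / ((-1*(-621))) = 310 / 1863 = 0.17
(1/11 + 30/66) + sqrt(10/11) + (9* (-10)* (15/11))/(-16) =sqrt(110)/11 + 723/88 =9.17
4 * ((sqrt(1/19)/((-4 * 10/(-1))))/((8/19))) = 0.05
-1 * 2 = -2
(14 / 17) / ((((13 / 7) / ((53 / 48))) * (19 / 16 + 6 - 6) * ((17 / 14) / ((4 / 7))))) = 41552 / 214149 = 0.19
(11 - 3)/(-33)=-8/33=-0.24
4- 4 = 0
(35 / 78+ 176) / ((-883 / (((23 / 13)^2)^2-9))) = -156843148 / 983555157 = -0.16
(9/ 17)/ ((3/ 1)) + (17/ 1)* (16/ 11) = 4657/ 187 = 24.90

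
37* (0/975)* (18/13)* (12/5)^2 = 0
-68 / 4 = -17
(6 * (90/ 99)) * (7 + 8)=900/ 11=81.82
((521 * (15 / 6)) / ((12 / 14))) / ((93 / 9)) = 18235 / 124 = 147.06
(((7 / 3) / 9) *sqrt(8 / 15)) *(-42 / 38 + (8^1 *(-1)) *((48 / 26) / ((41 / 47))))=-852362 *sqrt(30) / 1367145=-3.41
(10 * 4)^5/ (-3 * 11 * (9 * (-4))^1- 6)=51200000/ 591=86632.83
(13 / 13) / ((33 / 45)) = 15 / 11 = 1.36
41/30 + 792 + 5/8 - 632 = 19439/120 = 161.99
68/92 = 17/23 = 0.74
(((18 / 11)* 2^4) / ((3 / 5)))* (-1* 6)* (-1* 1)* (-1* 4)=-11520 / 11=-1047.27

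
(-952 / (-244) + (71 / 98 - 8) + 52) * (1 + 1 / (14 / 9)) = 6685801 / 83692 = 79.89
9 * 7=63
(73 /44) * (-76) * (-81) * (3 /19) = 17739 /11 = 1612.64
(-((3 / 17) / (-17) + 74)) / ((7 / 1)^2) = -21383 / 14161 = -1.51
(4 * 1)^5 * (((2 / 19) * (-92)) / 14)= -94208 / 133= -708.33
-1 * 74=-74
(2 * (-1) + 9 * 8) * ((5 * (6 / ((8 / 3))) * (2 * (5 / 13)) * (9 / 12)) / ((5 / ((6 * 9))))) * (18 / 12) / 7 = 54675 / 52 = 1051.44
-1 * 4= -4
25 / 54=0.46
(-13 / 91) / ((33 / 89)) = -89 / 231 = -0.39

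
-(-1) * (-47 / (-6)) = 47 / 6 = 7.83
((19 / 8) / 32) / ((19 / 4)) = 1 / 64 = 0.02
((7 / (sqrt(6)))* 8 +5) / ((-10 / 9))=-42* sqrt(6) / 5- 9 / 2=-25.08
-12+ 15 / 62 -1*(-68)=3487 / 62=56.24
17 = 17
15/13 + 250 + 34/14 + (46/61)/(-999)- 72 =1006951850/5545449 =181.58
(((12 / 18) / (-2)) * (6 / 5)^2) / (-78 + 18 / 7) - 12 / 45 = -859 / 3300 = -0.26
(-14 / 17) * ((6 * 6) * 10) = -5040 / 17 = -296.47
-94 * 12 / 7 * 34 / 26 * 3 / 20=-14382 / 455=-31.61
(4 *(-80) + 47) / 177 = -91 / 59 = -1.54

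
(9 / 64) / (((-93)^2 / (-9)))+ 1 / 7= 61441 / 430528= 0.14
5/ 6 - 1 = -1/ 6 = -0.17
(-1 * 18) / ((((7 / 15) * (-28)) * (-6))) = -0.23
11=11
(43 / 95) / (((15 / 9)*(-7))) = -129 / 3325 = -0.04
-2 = -2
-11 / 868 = -0.01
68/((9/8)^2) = 4352/81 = 53.73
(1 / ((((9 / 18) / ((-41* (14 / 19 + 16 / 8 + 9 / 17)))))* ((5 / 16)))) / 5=-276832 / 1615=-171.41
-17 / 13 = -1.31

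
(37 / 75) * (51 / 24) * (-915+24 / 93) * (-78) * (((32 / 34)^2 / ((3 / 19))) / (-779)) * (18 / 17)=-5237651328 / 9182975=-570.37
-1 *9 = -9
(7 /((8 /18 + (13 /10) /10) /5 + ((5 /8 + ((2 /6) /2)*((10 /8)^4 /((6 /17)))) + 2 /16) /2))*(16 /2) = 14336000 /272981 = 52.52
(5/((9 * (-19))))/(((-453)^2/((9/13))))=-5/50686623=-0.00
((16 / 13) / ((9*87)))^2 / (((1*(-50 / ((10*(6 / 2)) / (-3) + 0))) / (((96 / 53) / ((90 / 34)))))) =139264 / 411857862975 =0.00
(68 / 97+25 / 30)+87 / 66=9131 / 3201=2.85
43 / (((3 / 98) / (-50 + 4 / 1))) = -193844 / 3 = -64614.67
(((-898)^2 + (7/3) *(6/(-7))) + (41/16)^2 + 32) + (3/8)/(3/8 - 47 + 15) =52231541837/64768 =806440.55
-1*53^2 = -2809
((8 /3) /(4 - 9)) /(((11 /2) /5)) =-16 /33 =-0.48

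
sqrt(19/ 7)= sqrt(133)/ 7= 1.65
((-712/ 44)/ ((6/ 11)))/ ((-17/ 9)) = 267/ 17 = 15.71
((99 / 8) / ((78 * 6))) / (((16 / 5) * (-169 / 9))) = -495 / 1124864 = -0.00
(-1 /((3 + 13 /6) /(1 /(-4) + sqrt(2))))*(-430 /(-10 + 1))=215 /93- 860*sqrt(2) /93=-10.77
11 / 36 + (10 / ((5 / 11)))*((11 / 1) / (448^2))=0.31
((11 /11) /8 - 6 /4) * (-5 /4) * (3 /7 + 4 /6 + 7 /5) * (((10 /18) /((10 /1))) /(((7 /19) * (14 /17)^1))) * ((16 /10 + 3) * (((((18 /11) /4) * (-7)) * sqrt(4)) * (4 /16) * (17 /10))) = -16544383 /1881600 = -8.79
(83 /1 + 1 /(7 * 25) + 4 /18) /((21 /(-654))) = -28576312 /11025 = -2591.96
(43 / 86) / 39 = 1 / 78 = 0.01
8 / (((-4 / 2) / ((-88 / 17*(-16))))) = -5632 / 17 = -331.29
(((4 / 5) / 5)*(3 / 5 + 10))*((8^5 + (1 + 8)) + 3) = 55594.88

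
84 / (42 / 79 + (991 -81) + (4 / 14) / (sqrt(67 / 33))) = 391777422204 / 4246734805195 -1834854*sqrt(2211) / 4246734805195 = 0.09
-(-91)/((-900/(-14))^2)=4459/202500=0.02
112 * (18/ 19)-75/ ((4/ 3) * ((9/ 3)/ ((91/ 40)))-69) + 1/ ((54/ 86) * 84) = 28276932395/ 263679948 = 107.24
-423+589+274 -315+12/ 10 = 631/ 5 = 126.20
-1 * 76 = -76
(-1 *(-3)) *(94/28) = 141/14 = 10.07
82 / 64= 41 / 32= 1.28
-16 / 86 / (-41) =0.00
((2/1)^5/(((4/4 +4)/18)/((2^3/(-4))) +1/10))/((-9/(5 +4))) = 5760/7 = 822.86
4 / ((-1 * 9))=-4 / 9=-0.44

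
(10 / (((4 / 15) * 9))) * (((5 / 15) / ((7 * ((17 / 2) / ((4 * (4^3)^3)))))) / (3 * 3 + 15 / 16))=419430400 / 170289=2463.05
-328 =-328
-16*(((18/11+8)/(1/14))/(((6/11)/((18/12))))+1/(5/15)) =-5984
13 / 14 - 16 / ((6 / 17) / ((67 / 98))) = -8839 / 294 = -30.06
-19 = -19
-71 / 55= -1.29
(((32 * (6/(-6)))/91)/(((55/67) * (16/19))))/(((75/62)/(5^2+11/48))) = -10.61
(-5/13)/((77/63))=-45/143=-0.31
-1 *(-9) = 9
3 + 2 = 5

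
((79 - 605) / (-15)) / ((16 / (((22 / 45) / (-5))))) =-2893 / 13500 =-0.21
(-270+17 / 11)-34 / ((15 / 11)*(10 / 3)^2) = -270.70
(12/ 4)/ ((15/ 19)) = 19/ 5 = 3.80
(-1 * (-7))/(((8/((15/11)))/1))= 105/88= 1.19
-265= -265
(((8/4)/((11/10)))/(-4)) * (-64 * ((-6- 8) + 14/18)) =-38080/99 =-384.65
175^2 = 30625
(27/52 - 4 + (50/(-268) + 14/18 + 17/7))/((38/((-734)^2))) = -13628237087/2085174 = -6535.78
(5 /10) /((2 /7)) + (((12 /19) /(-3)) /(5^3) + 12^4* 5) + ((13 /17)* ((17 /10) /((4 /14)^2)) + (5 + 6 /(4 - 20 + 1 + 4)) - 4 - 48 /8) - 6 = 21670400723 /209000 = 103686.13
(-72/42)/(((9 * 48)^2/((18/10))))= -1/60480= -0.00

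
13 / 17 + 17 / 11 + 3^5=45873 / 187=245.31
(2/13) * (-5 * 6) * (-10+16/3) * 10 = 2800/13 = 215.38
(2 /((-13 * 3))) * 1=-2 /39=-0.05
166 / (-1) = -166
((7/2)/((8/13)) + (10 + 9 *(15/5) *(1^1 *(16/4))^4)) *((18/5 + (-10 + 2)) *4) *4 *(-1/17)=2438546/85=28688.78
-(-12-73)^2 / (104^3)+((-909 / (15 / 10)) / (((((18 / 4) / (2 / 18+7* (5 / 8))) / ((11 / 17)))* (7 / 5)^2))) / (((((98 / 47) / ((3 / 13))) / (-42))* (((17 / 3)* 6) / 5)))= 2682574205075 / 19677245952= 136.33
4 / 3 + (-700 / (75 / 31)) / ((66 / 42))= -6032 / 33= -182.79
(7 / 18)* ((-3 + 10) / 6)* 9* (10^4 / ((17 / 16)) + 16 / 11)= 21563332 / 561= 38437.31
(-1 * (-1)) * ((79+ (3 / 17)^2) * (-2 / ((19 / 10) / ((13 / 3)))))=-5938400 / 16473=-360.49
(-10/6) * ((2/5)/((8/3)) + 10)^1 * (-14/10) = 1421/60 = 23.68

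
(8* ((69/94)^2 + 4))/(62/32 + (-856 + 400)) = -256672/3209677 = -0.08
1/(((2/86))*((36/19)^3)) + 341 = 16204633/46656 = 347.32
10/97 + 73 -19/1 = 5248/97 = 54.10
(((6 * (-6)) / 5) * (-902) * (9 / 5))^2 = 85408893504 / 625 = 136654229.61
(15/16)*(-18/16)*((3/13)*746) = -151065/832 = -181.57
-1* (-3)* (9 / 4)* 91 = 614.25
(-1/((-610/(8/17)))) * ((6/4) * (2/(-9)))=-4/15555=-0.00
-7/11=-0.64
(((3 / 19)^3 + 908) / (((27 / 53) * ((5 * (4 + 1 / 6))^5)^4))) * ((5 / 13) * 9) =402279736251116682215424 / 15468008818242395818742807023227214813232421875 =0.00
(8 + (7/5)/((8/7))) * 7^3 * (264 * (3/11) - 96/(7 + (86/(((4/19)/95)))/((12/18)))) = 265260257703/1164365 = 227815.38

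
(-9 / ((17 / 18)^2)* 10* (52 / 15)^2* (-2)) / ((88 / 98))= 42928704 / 15895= 2700.77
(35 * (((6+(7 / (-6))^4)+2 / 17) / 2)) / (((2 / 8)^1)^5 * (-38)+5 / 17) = 98336560 / 181197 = 542.71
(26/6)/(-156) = -1/36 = -0.03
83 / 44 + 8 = 435 / 44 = 9.89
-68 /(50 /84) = -2856 /25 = -114.24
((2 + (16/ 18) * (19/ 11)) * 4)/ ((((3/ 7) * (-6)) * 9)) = -4900/ 8019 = -0.61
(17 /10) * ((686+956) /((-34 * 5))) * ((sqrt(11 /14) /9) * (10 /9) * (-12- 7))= 15599 * sqrt(154) /5670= 34.14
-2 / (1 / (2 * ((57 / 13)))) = -17.54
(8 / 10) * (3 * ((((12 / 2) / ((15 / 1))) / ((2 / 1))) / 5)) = 12 / 125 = 0.10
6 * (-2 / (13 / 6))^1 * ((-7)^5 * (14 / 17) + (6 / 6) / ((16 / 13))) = 33880923 / 442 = 76653.67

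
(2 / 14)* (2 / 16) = 0.02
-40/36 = -10/9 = -1.11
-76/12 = -19/3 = -6.33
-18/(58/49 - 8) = 441/167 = 2.64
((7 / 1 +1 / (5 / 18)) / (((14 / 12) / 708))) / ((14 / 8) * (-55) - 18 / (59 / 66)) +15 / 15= -52172639 / 961345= -54.27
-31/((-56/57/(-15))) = -26505/56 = -473.30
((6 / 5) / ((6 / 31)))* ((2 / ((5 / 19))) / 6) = 589 / 75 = 7.85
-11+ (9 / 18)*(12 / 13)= -137 / 13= -10.54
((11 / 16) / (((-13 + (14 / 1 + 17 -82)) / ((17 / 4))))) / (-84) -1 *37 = -12730181 / 344064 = -37.00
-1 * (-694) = 694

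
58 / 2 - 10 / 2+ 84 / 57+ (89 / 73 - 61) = -34.31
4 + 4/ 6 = 14/ 3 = 4.67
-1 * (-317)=317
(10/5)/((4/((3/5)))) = 0.30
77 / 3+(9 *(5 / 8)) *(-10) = -367 / 12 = -30.58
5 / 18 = 0.28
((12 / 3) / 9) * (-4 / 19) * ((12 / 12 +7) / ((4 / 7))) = -224 / 171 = -1.31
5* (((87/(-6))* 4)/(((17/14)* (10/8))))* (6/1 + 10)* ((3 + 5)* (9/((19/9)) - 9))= 37416960/323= 115841.98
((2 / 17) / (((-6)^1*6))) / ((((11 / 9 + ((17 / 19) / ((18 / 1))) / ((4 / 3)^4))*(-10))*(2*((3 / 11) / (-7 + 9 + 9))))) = 147136 / 27638175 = 0.01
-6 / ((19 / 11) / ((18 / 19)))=-1188 / 361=-3.29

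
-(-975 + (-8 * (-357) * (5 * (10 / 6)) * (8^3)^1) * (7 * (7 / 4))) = -149272625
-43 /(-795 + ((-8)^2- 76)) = 43 /807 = 0.05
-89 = -89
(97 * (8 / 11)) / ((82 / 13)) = 5044 / 451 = 11.18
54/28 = 27/14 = 1.93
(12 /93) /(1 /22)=88 /31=2.84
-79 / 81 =-0.98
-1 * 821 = -821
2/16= 1/8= 0.12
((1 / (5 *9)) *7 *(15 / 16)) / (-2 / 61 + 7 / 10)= 2135 / 9768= 0.22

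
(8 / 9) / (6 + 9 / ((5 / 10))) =1 / 27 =0.04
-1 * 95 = -95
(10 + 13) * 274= 6302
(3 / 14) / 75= 1 / 350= 0.00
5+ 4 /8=11 /2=5.50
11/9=1.22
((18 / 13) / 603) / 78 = 1 / 33969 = 0.00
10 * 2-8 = 12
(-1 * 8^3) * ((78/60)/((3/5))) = -3328/3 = -1109.33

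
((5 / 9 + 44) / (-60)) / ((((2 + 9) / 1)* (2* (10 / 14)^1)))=-2807 / 59400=-0.05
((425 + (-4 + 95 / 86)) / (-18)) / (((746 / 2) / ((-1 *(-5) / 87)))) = -181505 / 50234148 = -0.00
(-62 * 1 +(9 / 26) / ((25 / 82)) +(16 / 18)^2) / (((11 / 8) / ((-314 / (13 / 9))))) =3972630032 / 418275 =9497.65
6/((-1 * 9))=-0.67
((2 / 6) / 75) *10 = 2 / 45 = 0.04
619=619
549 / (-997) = -549 / 997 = -0.55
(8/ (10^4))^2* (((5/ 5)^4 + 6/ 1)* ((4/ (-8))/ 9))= -7/ 28125000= -0.00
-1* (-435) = 435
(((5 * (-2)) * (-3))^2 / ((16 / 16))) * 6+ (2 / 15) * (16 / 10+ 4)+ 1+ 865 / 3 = 142252 / 25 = 5690.08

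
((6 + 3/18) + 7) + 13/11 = 947/66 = 14.35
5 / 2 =2.50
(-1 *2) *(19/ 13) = -38/ 13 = -2.92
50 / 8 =25 / 4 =6.25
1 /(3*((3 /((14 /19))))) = 0.08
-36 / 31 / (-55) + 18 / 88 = 1539 / 6820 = 0.23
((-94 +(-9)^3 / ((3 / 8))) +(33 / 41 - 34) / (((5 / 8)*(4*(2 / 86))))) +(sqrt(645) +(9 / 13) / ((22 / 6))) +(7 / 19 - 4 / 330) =-871707476 / 334191 +sqrt(645) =-2583.01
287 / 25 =11.48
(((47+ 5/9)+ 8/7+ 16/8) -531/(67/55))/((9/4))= -171.20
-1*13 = -13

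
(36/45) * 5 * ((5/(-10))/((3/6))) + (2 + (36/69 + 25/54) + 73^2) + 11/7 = 46335161/8694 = 5329.56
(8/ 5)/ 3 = 8/ 15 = 0.53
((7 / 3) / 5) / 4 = 7 / 60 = 0.12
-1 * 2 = -2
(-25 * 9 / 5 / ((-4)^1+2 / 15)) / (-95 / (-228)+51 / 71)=287550 / 28043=10.25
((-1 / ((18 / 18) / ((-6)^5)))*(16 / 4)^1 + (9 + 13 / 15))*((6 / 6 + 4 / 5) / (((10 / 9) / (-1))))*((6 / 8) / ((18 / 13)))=-13651209 / 500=-27302.42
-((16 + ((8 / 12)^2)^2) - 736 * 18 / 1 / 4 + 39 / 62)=16548361 / 5022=3295.17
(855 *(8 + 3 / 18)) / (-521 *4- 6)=-147 / 44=-3.34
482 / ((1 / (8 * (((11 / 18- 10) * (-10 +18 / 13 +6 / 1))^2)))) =188330896 / 81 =2325072.79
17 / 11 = 1.55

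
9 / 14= 0.64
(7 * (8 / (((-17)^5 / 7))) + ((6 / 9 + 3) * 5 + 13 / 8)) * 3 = 680102095 / 11358856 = 59.87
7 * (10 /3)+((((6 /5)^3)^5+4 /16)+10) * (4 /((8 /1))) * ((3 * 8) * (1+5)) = 171262105105916 /91552734375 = 1870.64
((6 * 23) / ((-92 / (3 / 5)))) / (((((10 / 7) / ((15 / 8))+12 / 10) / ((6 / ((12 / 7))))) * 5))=-0.32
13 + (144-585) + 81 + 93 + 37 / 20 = -5043 / 20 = -252.15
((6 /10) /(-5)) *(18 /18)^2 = -3 /25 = -0.12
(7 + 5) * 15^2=2700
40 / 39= 1.03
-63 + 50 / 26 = -794 / 13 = -61.08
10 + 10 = 20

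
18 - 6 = 12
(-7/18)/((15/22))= -77/135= -0.57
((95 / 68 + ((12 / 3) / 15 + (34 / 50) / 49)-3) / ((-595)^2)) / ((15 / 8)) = -660934 / 331765678125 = -0.00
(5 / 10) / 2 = 1 / 4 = 0.25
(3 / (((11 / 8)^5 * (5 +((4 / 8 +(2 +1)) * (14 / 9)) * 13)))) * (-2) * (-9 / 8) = 995328 / 54918391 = 0.02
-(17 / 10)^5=-1419857 / 100000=-14.20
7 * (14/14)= 7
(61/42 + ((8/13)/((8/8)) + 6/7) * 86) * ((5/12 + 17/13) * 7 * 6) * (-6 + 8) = 18813053/1014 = 18553.31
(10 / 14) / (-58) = -5 / 406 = -0.01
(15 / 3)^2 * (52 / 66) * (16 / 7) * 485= 5044000 / 231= 21835.50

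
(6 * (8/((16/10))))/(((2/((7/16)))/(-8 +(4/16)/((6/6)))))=-3255/64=-50.86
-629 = -629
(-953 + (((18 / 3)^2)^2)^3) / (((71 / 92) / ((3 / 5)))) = 600791661708 / 355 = 1692370878.05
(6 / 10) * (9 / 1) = 27 / 5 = 5.40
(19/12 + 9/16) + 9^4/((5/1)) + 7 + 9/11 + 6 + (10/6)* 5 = 3528353/2640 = 1336.50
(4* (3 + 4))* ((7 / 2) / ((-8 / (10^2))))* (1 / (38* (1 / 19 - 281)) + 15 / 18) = -32691575 / 32028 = -1020.72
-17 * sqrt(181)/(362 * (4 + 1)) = -17 * sqrt(181)/1810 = -0.13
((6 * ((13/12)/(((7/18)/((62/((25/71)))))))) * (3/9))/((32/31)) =2661009/2800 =950.36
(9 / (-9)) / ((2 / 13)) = -13 / 2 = -6.50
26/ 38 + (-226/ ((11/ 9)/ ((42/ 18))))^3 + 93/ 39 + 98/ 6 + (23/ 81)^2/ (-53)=-9181760437767745232/ 114319657881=-80316549.30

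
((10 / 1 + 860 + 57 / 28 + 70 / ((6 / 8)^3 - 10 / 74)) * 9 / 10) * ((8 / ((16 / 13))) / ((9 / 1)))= 39409357 / 54320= 725.50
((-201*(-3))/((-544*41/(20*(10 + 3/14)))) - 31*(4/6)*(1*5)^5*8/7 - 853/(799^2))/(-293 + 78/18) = 92739245845069/362673054496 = 255.71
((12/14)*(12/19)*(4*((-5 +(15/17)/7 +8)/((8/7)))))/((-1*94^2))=-3348/4994549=-0.00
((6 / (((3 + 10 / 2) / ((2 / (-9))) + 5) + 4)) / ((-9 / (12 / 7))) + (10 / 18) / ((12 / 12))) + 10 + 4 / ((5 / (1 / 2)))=11.00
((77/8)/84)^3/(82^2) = 1331/5948964864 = 0.00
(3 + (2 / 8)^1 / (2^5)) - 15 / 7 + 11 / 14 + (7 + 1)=8647 / 896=9.65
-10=-10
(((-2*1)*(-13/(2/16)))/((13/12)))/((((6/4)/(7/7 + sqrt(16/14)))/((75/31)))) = 9600/31 + 19200*sqrt(14)/217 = 640.74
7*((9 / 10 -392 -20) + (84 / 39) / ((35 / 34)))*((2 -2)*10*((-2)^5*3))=0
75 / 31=2.42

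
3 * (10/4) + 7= 29/2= 14.50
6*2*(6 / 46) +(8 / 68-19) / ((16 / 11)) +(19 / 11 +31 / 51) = -1874813 / 206448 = -9.08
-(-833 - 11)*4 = 3376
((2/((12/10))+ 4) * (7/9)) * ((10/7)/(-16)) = -85/216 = -0.39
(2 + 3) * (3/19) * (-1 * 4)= -60/19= -3.16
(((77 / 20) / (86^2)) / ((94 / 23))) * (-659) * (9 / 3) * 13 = -45516471 / 13904480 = -3.27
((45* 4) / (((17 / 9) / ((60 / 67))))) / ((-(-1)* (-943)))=-97200 / 1074077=-0.09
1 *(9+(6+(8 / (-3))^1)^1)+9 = 64 / 3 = 21.33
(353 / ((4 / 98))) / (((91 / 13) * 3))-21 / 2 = 1204 / 3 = 401.33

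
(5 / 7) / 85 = 1 / 119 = 0.01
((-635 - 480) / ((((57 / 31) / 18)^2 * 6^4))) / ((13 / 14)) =-7500605 / 84474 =-88.79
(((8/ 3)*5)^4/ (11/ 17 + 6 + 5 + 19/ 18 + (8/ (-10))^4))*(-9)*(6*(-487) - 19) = 159990400000000/ 2507711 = 63799377.20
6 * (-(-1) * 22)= 132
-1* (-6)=6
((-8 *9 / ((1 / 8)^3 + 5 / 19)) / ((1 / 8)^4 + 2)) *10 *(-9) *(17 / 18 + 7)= 683755438080 / 7043249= 97079.55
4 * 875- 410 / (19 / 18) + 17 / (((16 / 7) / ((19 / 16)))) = 15177679 / 4864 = 3120.41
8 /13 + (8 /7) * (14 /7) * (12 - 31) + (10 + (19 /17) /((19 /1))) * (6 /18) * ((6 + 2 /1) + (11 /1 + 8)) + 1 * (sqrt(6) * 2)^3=73817 /1547 + 48 * sqrt(6)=165.29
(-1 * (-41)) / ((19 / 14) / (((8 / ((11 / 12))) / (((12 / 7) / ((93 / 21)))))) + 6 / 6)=142352 / 3681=38.67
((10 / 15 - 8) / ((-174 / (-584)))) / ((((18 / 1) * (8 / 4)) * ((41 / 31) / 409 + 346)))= -20362474 / 10305004275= -0.00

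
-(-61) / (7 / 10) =87.14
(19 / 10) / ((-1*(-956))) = 19 / 9560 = 0.00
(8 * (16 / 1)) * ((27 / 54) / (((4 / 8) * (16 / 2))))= 16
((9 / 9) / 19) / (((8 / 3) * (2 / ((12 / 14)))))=9 / 1064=0.01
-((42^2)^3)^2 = -30129469486639681536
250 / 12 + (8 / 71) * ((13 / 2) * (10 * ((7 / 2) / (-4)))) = 6145 / 426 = 14.42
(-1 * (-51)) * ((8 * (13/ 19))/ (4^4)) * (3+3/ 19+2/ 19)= 20553/ 5776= 3.56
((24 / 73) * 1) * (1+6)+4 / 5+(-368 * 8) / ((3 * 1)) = -1071164 / 1095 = -978.23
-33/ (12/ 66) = -363/ 2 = -181.50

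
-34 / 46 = -17 / 23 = -0.74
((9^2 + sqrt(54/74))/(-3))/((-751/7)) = 7* sqrt(111)/27787 + 189/751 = 0.25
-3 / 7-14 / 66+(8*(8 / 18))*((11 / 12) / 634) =-418856 / 659043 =-0.64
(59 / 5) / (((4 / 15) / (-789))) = -34913.25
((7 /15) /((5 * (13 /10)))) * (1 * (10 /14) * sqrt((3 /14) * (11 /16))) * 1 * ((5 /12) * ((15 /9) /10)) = 5 * sqrt(462) /78624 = 0.00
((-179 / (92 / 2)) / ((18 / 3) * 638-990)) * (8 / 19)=-358 / 620103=-0.00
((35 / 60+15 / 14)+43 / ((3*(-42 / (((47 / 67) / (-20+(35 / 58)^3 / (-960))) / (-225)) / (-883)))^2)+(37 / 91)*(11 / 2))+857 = 860.89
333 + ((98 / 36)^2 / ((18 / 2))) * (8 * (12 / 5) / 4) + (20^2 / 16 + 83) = 540617 / 1215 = 444.95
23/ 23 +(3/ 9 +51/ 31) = 277/ 93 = 2.98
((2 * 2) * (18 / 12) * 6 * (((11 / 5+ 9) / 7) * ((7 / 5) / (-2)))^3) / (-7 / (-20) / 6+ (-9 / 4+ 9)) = -18966528 / 2553125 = -7.43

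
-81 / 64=-1.27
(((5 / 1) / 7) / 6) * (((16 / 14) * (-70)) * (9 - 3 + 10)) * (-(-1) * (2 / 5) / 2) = -30.48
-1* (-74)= 74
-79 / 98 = -0.81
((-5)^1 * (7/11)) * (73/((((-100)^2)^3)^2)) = -511/2200000000000000000000000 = -0.00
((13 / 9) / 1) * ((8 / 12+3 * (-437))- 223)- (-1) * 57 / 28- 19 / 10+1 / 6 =-8370857 / 3780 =-2214.51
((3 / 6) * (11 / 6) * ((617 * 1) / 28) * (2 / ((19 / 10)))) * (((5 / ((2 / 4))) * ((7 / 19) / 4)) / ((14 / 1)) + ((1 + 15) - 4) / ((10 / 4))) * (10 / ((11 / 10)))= 28520825 / 30324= 940.54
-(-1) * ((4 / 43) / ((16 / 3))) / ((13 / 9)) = 27 / 2236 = 0.01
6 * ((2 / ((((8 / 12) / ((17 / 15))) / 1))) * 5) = 102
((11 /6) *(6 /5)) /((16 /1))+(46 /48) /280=947 /6720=0.14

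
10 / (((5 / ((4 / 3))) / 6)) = 16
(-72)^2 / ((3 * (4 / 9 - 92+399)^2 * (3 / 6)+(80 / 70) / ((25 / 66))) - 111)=48988800 / 1338830137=0.04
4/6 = 2/3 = 0.67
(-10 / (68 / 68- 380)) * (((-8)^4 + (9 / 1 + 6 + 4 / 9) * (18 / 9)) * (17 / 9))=205.68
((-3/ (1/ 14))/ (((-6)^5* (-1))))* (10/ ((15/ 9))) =-7/ 216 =-0.03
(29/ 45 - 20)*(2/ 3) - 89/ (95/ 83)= -232547/ 2565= -90.66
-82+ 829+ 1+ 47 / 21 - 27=15188 / 21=723.24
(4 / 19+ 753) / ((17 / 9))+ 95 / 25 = 402.56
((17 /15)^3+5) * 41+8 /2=906808 /3375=268.68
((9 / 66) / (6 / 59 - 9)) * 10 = -59 / 385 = -0.15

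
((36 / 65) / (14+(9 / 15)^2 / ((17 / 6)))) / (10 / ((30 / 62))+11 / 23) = 52785 / 28469467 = 0.00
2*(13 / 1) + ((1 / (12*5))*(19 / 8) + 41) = 32179 / 480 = 67.04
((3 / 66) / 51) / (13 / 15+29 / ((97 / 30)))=485 / 5352314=0.00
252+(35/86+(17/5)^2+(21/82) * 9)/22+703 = 463322391/484825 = 955.65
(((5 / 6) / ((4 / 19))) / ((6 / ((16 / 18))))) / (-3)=-95 / 486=-0.20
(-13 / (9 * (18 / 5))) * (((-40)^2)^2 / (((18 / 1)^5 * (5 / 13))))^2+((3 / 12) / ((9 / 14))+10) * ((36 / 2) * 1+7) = 254.74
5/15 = 0.33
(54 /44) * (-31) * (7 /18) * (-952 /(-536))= -77469 /2948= -26.28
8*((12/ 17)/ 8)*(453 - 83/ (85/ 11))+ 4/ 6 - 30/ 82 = 55539257/ 177735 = 312.48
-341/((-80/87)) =29667/80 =370.84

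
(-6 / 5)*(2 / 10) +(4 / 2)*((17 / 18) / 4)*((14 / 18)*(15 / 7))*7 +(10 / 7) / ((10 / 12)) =131989 / 18900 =6.98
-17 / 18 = -0.94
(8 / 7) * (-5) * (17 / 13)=-680 / 91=-7.47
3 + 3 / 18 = 19 / 6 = 3.17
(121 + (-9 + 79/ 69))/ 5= 7807/ 345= 22.63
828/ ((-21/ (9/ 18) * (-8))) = 69/ 28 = 2.46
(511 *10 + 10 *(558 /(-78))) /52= 16375 /169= 96.89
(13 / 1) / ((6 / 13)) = 169 / 6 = 28.17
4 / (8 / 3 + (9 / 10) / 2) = 240 / 187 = 1.28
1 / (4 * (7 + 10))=1 / 68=0.01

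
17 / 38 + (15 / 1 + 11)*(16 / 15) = 16063 / 570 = 28.18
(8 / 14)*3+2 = 26 / 7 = 3.71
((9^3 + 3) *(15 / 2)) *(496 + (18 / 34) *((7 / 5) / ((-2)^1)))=46257093 / 17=2721005.47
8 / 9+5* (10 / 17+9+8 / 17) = 7831 / 153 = 51.18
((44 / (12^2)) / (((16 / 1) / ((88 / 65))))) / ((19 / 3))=121 / 29640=0.00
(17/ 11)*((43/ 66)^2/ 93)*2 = 0.01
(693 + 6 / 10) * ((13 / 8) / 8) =11271 / 80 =140.89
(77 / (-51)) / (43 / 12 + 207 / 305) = -93940 / 265183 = -0.35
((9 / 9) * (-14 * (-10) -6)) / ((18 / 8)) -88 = -256 / 9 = -28.44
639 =639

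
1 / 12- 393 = -4715 / 12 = -392.92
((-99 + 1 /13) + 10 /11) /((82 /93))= -651744 /5863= -111.16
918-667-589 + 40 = -298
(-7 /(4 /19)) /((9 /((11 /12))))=-1463 /432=-3.39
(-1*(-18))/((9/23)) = 46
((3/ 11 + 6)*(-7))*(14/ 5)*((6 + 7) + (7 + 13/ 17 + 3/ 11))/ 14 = -184.75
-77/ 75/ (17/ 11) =-847/ 1275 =-0.66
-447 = -447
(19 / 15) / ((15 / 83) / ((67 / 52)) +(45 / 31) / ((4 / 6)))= 0.55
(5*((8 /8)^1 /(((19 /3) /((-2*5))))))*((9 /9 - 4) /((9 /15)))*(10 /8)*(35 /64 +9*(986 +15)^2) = 1082161145625 /2432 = 444967576.33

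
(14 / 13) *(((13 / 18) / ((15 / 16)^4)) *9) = 9.06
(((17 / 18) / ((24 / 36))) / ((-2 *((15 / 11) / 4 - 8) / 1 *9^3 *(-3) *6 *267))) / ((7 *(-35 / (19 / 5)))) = 3553 / 8678177619300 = 0.00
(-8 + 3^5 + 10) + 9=254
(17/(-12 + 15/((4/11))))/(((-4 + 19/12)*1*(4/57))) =-3.43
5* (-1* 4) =-20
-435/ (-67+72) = -87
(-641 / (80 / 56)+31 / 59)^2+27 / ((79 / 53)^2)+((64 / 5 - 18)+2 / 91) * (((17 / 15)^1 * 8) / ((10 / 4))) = 595622317844980897 / 2965451716500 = 200853.82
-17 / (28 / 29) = -493 / 28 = -17.61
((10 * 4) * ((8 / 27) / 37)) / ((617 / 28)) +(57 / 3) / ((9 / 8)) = 10418984 / 616383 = 16.90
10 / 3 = 3.33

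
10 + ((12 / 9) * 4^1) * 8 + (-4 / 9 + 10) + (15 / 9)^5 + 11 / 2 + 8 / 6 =39811 / 486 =81.92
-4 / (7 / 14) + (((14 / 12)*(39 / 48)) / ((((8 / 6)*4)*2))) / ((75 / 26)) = -306017 / 38400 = -7.97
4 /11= 0.36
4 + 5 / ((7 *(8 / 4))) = 61 / 14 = 4.36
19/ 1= 19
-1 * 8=-8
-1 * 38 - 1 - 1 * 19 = -58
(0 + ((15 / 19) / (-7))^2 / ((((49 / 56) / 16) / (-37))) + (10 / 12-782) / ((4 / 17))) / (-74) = 9891667217 / 219909648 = 44.98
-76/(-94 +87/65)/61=260/19337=0.01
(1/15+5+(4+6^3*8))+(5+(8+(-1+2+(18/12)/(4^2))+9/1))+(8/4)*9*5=888077/480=1850.16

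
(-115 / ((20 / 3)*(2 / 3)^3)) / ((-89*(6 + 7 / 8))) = 1863 / 19580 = 0.10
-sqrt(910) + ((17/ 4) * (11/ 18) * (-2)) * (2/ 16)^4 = -sqrt(910)-187/ 147456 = -30.17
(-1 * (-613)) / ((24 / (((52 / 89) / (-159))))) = -7969 / 84906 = -0.09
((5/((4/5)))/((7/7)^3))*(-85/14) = -37.95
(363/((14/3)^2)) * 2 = 3267/98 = 33.34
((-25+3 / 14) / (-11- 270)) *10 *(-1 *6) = -10410 / 1967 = -5.29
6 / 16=3 / 8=0.38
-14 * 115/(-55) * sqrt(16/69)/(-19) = -56 * sqrt(69)/627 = -0.74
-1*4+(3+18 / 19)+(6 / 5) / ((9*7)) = -67 / 1995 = -0.03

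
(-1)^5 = -1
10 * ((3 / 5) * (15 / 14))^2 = 405 / 98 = 4.13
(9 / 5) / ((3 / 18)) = 54 / 5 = 10.80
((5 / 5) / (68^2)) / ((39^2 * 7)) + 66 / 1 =3249294049 / 49231728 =66.00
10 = 10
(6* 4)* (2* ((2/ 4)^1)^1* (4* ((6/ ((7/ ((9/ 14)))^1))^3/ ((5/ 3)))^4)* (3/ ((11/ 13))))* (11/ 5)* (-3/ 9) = -15172766492903047143648/ 598691348064270045003125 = -0.03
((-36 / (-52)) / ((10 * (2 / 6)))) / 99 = 3 / 1430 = 0.00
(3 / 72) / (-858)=-1 / 20592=-0.00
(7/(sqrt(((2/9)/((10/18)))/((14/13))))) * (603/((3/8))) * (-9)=-101304 * sqrt(455)/13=-166222.17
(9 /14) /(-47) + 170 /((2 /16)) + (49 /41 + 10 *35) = 46164253 /26978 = 1711.18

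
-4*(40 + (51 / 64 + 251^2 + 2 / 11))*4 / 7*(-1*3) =133144659 / 308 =432287.85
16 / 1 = 16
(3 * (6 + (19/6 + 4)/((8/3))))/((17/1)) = 417/272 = 1.53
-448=-448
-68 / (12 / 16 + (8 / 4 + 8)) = -272 / 43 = -6.33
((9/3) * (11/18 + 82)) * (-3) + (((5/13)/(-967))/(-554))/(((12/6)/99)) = -10355964163/13928668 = -743.50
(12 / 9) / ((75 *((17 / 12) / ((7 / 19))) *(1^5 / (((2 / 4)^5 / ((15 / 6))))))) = 7 / 121125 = 0.00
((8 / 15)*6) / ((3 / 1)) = 16 / 15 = 1.07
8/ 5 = 1.60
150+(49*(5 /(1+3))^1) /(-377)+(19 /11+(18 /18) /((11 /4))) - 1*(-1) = 2536777 /16588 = 152.93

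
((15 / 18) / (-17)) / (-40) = 1 / 816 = 0.00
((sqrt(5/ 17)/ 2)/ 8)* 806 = 403* sqrt(85)/ 136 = 27.32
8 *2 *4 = 64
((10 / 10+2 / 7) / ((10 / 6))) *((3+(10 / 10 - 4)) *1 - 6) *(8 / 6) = -216 / 35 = -6.17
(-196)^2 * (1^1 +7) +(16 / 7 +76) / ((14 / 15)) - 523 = 15037555 / 49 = 306888.88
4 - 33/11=1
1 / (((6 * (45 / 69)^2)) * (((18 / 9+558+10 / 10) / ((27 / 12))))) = 529 / 336600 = 0.00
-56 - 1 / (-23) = -1287 / 23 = -55.96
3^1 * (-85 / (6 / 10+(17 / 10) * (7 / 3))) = -7650 / 137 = -55.84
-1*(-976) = 976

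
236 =236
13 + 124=137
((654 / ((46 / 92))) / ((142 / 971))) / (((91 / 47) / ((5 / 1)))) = 149232990 / 6461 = 23097.51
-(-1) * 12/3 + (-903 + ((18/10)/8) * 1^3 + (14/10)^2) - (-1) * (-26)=-922.82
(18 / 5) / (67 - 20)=18 / 235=0.08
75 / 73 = 1.03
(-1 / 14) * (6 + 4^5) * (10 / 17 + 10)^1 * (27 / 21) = -834300 / 833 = -1001.56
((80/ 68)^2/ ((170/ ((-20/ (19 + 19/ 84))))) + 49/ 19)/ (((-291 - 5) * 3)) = -4079089/ 1409166312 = -0.00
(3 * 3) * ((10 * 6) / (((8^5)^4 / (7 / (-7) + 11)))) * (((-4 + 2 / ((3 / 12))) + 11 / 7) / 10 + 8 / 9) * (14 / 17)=13665 / 2449958197289549824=0.00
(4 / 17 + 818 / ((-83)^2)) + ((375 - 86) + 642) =109073665 / 117113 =931.35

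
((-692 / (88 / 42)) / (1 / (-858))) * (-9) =-2550366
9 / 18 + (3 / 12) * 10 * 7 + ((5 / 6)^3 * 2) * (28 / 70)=997 / 54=18.46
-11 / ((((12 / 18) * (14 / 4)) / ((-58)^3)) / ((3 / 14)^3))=21730599 / 2401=9050.65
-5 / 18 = -0.28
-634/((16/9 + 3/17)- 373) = 48501/28385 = 1.71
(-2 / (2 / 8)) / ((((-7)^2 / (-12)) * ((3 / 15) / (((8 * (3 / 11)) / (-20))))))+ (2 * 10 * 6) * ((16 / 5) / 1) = 206400 / 539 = 382.93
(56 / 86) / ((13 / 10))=280 / 559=0.50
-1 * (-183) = 183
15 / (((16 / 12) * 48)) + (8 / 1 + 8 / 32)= 543 / 64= 8.48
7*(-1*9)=-63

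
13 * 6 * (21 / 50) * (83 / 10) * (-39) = -2651103 / 250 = -10604.41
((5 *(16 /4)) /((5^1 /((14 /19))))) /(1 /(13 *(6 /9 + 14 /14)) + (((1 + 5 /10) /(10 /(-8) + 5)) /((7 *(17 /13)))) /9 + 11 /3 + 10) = 974610 /4536041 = 0.21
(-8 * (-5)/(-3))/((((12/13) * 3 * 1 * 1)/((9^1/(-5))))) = 26/3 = 8.67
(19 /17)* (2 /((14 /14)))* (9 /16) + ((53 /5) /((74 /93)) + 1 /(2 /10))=492607 /25160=19.58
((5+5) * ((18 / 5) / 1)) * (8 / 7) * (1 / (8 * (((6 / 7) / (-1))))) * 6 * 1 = -36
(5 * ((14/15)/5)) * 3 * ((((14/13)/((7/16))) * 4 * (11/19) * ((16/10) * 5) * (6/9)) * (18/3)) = 630784/1235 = 510.76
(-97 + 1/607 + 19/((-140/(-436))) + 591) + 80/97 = 1141659314/2060765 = 554.00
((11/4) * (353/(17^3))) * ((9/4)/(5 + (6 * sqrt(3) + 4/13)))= -3483051/117833392 + 1968681 * sqrt(3)/58916696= 0.03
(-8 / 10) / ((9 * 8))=-1 / 90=-0.01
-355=-355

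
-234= -234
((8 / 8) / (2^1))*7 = 3.50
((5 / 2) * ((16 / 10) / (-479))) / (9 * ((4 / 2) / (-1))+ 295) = -4 / 132683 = -0.00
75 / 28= 2.68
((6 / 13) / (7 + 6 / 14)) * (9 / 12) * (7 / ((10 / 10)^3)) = 441 / 1352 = 0.33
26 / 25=1.04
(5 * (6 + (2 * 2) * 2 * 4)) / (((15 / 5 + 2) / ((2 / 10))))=38 / 5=7.60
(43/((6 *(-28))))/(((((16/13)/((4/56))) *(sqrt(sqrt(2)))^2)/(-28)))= 559 *sqrt(2)/2688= 0.29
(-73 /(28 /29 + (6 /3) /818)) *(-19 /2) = 16451207 /22962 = 716.45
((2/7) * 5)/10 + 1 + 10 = 78/7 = 11.14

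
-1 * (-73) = 73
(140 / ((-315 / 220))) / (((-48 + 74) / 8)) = -3520 / 117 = -30.09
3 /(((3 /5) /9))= 45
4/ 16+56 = 225/ 4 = 56.25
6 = 6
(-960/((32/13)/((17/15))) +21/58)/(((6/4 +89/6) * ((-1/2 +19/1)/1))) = -1.46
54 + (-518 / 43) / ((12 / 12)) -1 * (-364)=17456 / 43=405.95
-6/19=-0.32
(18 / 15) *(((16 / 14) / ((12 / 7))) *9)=36 / 5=7.20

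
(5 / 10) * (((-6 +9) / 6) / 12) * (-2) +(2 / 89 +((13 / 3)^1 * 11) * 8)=814487 / 2136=381.31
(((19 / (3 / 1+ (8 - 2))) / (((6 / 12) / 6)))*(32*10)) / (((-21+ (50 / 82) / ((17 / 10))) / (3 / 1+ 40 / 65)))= -796698880 / 561093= -1419.91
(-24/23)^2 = 576/529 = 1.09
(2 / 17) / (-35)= -2 / 595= -0.00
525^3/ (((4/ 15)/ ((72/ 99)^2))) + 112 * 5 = 34728817760/ 121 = 287015022.81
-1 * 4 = -4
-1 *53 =-53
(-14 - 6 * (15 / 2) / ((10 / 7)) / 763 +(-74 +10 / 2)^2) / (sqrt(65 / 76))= 1034837 * sqrt(1235) / 7085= 5132.93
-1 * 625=-625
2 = 2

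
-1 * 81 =-81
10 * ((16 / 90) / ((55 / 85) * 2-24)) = -0.08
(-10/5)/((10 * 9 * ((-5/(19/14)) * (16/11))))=209/50400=0.00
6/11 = 0.55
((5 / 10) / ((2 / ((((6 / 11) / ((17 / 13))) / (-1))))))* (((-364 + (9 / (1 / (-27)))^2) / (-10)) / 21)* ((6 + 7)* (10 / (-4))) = -947.07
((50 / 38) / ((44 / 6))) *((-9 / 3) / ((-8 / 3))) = 0.20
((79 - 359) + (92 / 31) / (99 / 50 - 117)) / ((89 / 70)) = -3494629600 / 15867009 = -220.25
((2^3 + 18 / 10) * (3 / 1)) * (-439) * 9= -580797 / 5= -116159.40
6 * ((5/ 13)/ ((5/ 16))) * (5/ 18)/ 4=20/ 39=0.51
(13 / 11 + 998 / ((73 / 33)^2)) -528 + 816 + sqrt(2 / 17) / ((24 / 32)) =493.58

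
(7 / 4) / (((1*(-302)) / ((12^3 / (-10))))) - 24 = -17364 / 755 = -23.00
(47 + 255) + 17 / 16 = 4849 / 16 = 303.06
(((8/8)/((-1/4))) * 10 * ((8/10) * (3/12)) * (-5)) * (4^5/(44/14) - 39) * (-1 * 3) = -378600/11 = -34418.18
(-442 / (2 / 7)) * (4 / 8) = -1547 / 2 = -773.50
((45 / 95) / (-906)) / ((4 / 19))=-3 / 1208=-0.00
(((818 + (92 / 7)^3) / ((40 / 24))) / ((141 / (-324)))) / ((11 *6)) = -64.51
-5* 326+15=-1615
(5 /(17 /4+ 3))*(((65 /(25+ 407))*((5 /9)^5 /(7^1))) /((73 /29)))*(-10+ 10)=0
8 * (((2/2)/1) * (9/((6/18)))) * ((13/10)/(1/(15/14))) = 2106/7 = 300.86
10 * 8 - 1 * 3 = 77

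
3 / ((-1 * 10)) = -3 / 10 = -0.30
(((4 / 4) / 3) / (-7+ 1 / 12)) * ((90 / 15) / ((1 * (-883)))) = 24 / 73289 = 0.00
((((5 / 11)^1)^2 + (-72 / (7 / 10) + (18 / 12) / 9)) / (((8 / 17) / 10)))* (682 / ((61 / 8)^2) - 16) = 29306710210 / 3151687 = 9298.74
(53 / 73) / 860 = 0.00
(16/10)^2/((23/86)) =5504/575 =9.57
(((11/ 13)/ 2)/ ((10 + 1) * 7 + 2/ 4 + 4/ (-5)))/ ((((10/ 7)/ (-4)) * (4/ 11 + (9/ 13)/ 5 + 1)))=-4235/ 411879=-0.01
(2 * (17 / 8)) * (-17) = -289 / 4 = -72.25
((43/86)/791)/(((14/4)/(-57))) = -57/5537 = -0.01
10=10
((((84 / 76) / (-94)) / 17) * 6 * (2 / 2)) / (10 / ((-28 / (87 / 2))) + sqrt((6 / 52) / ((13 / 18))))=214032 * sqrt(3) / 53905803013 + 14408940 / 53905803013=0.00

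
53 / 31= 1.71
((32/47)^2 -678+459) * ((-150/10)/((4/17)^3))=35576040165/141376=251641.30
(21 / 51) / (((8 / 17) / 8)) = 7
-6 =-6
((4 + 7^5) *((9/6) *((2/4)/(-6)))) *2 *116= -487519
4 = 4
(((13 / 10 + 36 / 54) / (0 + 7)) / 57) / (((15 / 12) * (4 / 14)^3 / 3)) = 2891 / 5700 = 0.51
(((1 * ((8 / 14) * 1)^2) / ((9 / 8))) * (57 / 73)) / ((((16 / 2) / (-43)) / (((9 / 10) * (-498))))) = 9764784 / 17885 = 545.98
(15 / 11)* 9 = 135 / 11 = 12.27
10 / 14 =5 / 7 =0.71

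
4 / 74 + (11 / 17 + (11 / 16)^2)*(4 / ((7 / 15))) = 2719747 / 281792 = 9.65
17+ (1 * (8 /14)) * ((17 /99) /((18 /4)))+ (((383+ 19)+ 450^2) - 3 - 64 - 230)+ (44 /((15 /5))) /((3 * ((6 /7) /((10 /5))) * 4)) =1263771337 /6237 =202624.87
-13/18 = -0.72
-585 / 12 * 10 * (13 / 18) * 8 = -8450 / 3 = -2816.67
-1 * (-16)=16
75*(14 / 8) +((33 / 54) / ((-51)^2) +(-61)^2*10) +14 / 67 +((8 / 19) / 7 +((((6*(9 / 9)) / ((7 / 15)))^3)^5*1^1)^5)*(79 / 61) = 3484067463566867691294980965722728584479309808303538258529142627638181065293988042856712510249999679982282303387972103736297091017590221727726030640341187817 / 17536951168739246107294256940287715994374973117299841234723727520878634444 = 198670078398658263812697000000000000000000000000000000000000000000000000000000000000.00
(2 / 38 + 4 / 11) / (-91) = -87 / 19019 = -0.00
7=7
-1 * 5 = -5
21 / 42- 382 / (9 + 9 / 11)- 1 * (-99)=1636 / 27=60.59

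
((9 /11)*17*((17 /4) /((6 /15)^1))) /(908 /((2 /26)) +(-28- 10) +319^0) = 13005 /1035496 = 0.01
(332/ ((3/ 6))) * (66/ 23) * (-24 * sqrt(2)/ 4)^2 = 3155328/ 23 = 137188.17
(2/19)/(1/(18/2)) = 18/19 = 0.95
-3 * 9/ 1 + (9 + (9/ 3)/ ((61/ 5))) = -1083/ 61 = -17.75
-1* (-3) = 3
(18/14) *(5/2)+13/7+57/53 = 4561/742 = 6.15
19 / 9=2.11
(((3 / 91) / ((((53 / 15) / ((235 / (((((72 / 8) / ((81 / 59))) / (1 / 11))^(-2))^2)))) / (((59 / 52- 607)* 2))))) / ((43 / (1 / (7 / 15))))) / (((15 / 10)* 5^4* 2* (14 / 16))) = -210158091608835788 / 96305852097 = -2182194.40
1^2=1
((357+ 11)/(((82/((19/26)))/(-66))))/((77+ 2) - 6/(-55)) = -333960/122057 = -2.74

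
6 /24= 1 /4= 0.25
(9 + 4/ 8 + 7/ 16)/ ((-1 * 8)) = -1.24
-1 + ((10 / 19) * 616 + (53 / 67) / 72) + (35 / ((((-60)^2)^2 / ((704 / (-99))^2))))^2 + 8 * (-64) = -1293096669245517529 / 6849809479125000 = -188.78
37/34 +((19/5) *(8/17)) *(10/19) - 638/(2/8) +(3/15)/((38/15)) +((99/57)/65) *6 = -53531609/20995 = -2549.73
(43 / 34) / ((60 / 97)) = 4171 / 2040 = 2.04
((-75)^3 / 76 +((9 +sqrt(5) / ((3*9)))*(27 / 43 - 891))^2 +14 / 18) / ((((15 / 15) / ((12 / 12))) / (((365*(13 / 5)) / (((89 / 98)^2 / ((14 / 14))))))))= 8906500462021344*sqrt(5) / 14645929 +185045581558684739893 / 2504453859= 75246400848.09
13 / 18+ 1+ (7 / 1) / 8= 187 / 72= 2.60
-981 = -981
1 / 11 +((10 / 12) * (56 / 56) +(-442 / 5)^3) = -5699150983 / 8250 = -690806.18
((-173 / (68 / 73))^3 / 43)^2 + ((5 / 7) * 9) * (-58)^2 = 28399601276158928217064927 / 1279641827602432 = 22193398702.33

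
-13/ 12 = -1.08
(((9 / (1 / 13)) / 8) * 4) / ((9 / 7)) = 91 / 2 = 45.50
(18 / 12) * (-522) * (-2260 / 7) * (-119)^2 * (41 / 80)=7338713697 / 4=1834678424.25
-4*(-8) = 32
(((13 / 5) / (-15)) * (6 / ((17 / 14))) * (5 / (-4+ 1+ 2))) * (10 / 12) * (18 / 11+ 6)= 27.25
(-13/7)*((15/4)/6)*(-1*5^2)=1625/56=29.02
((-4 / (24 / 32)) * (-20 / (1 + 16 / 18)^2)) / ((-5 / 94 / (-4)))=649728 / 289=2248.19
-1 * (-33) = 33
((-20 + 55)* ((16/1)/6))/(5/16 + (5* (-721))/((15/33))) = -4480/380673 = -0.01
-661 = -661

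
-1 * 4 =-4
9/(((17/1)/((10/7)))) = 90/119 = 0.76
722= 722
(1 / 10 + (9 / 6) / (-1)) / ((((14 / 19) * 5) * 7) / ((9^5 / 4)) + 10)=-7853517 / 56106350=-0.14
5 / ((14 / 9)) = 45 / 14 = 3.21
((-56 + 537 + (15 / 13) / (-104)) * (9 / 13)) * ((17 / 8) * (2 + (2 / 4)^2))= 895458969 / 562432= 1592.12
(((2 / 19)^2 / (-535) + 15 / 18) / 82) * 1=0.01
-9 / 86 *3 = -27 / 86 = -0.31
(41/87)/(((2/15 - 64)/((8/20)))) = -41/13891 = -0.00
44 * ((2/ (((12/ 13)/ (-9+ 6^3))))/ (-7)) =-19734/ 7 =-2819.14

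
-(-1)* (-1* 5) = -5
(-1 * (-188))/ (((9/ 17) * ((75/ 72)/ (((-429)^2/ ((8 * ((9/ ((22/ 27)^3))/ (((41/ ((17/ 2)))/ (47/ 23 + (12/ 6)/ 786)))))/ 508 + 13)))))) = 131013136351924404864/ 27378203131075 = 4785308.07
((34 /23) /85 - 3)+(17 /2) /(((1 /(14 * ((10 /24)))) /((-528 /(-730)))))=276031 /8395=32.88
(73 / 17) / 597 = 73 / 10149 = 0.01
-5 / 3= -1.67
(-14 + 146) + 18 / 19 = 132.95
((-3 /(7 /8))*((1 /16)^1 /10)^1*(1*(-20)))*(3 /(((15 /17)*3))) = 17 /35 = 0.49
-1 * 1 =-1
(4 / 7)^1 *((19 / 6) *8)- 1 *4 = 220 / 21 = 10.48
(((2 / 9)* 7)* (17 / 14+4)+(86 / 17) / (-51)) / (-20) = -20839 / 52020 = -0.40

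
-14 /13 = -1.08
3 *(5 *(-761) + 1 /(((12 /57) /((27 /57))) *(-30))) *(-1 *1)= 11415.22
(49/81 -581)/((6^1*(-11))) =23506/2673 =8.79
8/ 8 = 1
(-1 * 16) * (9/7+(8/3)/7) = -80/3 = -26.67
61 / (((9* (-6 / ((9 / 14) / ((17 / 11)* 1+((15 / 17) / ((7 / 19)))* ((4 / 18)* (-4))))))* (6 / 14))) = 2.90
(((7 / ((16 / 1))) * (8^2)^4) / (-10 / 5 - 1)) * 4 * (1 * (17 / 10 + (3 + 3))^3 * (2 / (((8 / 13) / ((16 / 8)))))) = -10890642194432 / 375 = -29041712518.49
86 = 86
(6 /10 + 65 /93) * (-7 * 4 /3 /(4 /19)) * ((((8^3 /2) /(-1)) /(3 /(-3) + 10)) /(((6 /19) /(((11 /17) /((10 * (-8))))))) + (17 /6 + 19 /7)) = -1157084914 /3201525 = -361.42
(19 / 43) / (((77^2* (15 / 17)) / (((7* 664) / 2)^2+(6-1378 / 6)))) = 5233329011 / 11472615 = 456.16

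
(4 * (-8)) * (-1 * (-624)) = -19968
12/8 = 3/2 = 1.50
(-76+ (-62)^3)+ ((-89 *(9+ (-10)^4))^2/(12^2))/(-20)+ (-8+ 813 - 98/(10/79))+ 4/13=-10324768161901/37440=-275768380.39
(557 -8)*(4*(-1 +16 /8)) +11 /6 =13187 /6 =2197.83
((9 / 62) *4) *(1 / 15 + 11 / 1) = 996 / 155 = 6.43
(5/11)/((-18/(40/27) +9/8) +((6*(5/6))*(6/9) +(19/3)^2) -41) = -1800/33979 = -0.05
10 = 10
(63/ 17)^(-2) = 289/ 3969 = 0.07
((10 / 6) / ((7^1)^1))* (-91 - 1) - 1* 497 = -10897 / 21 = -518.90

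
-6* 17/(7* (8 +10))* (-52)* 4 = 3536/21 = 168.38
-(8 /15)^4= -4096 /50625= -0.08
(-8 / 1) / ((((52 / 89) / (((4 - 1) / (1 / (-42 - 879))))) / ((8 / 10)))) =1967256 / 65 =30265.48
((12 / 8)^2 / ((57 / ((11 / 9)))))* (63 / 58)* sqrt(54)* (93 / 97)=64449* sqrt(6) / 427576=0.37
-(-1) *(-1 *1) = -1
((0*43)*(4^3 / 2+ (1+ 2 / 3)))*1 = 0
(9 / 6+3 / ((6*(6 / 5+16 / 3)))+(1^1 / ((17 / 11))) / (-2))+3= 14171 / 3332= 4.25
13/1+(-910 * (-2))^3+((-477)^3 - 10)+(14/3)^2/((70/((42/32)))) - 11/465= 7340845471277/1240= 5920036670.38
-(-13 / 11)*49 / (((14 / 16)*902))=364 / 4961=0.07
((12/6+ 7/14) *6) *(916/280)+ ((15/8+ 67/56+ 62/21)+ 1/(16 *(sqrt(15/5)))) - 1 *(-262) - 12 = sqrt(3)/48+ 6407/21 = 305.13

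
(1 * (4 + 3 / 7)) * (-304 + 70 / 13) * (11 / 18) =-220627 / 273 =-808.16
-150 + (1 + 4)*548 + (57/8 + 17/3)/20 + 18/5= 249047/96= 2594.24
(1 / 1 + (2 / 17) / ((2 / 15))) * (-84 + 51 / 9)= -7520 / 51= -147.45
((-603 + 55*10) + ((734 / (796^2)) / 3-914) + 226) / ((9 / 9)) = -704263817 / 950424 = -741.00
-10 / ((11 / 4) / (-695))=27800 / 11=2527.27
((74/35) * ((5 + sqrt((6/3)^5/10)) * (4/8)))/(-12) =-37/84-37 * sqrt(5)/525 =-0.60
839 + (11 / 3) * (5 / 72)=181279 / 216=839.25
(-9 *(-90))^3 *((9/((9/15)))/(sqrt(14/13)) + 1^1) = 531441000 + 3985807500 *sqrt(182)/7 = 8213081422.87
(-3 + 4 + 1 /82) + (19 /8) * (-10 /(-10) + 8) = 7343 /328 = 22.39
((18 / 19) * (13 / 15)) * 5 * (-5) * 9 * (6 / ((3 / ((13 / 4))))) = -1200.79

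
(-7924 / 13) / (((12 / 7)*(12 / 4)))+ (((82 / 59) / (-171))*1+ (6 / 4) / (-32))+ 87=-31.58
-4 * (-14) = 56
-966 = -966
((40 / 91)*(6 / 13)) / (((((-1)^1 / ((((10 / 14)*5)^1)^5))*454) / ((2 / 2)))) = -1171875000 / 4513368587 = -0.26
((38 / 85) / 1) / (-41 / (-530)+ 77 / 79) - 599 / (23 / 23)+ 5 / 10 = -895716677 / 1497666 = -598.08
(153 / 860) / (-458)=-153 / 393880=-0.00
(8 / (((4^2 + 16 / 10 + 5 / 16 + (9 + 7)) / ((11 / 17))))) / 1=7040 / 46121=0.15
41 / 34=1.21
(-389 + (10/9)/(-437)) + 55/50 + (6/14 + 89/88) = -4681468901/12113640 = -386.46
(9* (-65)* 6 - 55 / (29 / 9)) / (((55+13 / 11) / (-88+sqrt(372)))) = 4313.75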